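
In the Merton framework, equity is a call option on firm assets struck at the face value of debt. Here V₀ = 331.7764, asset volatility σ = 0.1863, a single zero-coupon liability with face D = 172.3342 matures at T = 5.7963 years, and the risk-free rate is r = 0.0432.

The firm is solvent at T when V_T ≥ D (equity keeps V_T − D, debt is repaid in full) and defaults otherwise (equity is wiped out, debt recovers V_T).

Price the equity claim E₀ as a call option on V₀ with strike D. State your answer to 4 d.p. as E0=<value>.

d₁ = [ln(V₀/D) + (r + σ²/2)T] / (σ√T)
   = [ln(331.7764/172.3342) + (0.0432 + 0.5·0.1863²)·5.7963] / (0.1863·√5.7963)
   = [0.655026 + 0.350988] / 0.448527 = 2.242930
d₂ = d₁ − σ√T = 2.242930 − 0.448527 = 1.794403
N(d₁) = 0.987549,  N(d₂) = 0.963626,  e^(−rT) = 0.778489
E₀ = V₀·N(d₁) − D·e^(−rT)·N(d₂)
   = 331.7764·0.987549 − 172.3342·0.778489·0.963626 = 198.365252

E0=198.3653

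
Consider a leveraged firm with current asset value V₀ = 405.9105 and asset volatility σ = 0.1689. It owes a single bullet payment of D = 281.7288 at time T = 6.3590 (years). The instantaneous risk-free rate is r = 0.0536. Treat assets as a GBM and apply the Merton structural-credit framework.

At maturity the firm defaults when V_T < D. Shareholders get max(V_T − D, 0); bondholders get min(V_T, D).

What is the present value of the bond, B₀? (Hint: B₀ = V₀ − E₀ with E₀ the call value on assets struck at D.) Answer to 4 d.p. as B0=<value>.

d₁ = [ln(V₀/D) + (r + σ²/2)T] / (σ√T)
   = [ln(405.9105/281.7288) + (0.0536 + 0.5·0.1689²)·6.3590] / (0.1689·√6.3590)
   = [0.365188 + 0.431545] / 0.425916 = 1.870632
d₂ = d₁ − σ√T = 1.870632 − 0.425916 = 1.444716
N(d₁) = 0.969302,  N(d₂) = 0.925731,  e^(−rT) = 0.711171
E₀ = V₀·N(d₁) − D·e^(−rT)·N(d₂)
   = 405.9105·0.969302 − 281.7288·0.711171·0.925731 = 207.972801
B₀ = V₀ − E₀ = 405.9105 − 207.972801 = 197.937699

B0=197.9377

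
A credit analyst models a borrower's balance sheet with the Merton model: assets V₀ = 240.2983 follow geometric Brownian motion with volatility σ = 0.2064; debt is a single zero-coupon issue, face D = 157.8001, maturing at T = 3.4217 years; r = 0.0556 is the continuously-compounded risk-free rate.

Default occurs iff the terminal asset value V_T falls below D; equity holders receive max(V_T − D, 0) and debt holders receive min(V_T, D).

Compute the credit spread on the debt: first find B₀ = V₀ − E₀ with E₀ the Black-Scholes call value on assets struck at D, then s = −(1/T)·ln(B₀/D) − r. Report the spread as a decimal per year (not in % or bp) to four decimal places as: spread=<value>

spread=0.0035

d₁ = [ln(V₀/D) + (r + σ²/2)T] / (σ√T)
   = [ln(240.2983/157.8001) + (0.0556 + 0.5·0.2064²)·3.4217] / (0.2064·√3.4217)
   = [0.420552 + 0.263130] / 0.381795 = 1.790704
d₂ = d₁ − σ√T = 1.790704 − 0.381795 = 1.408908
N(d₁) = 0.963330,  N(d₂) = 0.920569,  e^(−rT) = 0.826755
E₀ = V₀·N(d₁) − D·e^(−rT)·N(d₂)
   = 240.2983·0.963330 − 157.8001·0.826755·0.920569 = 111.387141
B₀ = V₀ − E₀ = 240.2983 − 111.387141 = 128.911159
spread = −(1/T)·ln(B₀/D) − r = −(1/3.4217)·ln(128.911159/157.8001) − 0.0556 = 0.00349506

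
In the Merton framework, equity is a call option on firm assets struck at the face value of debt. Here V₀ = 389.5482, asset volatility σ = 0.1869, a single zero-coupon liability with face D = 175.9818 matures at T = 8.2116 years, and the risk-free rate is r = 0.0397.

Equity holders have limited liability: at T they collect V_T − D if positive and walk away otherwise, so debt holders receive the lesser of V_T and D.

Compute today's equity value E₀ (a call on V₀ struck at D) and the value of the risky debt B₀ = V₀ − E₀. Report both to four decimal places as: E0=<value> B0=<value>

d₁ = [ln(V₀/D) + (r + σ²/2)T] / (σ√T)
   = [ln(389.5482/175.9818) + (0.0397 + 0.5·0.1869²)·8.2116] / (0.1869·√8.2116)
   = [0.794607 + 0.469423] / 0.535579 = 2.360120
d₂ = d₁ − σ√T = 2.360120 − 0.535579 = 1.824542
N(d₁) = 0.990865,  N(d₂) = 0.965965,  e^(−rT) = 0.721805
E₀ = V₀·N(d₁) − D·e^(−rT)·N(d₂)
   = 389.5482·0.990865 − 175.9818·0.721805·0.965965 = 263.288653
B₀ = V₀ − E₀ = 389.5482 − 263.288653 = 126.259547

E0=263.2887 B0=126.2595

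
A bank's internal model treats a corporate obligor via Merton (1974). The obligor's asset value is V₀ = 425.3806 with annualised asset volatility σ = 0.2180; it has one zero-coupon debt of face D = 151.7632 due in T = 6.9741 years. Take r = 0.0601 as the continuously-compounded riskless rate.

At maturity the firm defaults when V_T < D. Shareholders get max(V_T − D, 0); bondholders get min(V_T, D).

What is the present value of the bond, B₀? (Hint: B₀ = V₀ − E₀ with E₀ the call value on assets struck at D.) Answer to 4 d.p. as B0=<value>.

d₁ = [ln(V₀/D) + (r + σ²/2)T] / (σ√T)
   = [ln(425.3806/151.7632) + (0.0601 + 0.5·0.2180²)·6.9741] / (0.2180·√6.9741)
   = [1.030663 + 0.584862] / 0.575706 = 2.806164
d₂ = d₁ − σ√T = 2.806164 − 0.575706 = 2.230458
N(d₁) = 0.997493,  N(d₂) = 0.987141,  e^(−rT) = 0.657610
E₀ = V₀·N(d₁) − D·e^(−rT)·N(d₂)
   = 425.3806·0.997493 − 151.7632·0.657610·0.987141 = 325.796587
B₀ = V₀ − E₀ = 425.3806 − 325.796587 = 99.584013

B0=99.5840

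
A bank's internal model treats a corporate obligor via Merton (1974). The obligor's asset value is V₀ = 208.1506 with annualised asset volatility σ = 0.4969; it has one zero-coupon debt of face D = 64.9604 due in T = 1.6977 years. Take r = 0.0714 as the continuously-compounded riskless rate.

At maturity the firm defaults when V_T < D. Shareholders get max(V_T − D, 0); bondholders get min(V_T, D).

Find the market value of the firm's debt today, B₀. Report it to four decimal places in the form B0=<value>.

d₁ = [ln(V₀/D) + (r + σ²/2)T] / (σ√T)
   = [ln(208.1506/64.9604) + (0.0714 + 0.5·0.4969²)·1.6977] / (0.4969·√1.6977)
   = [1.164484 + 0.330805] / 0.647440 = 2.309541
d₂ = d₁ − σ√T = 2.309541 − 0.647440 = 1.662101
N(d₁) = 0.989543,  N(d₂) = 0.951754,  e^(−rT) = 0.885843
E₀ = V₀·N(d₁) − D·e^(−rT)·N(d₂)
   = 208.1506·0.989543 − 64.9604·0.885843·0.951754 = 151.205627
B₀ = V₀ − E₀ = 208.1506 − 151.205627 = 56.944973

B0=56.9450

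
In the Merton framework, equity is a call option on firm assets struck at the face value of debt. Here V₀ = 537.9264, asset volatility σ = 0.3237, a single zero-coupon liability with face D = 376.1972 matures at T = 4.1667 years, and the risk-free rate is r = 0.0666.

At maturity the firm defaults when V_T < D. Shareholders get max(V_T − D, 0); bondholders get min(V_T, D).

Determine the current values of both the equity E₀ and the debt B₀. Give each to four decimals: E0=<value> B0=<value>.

d₁ = [ln(V₀/D) + (r + σ²/2)T] / (σ√T)
   = [ln(537.9264/376.1972) + (0.0666 + 0.5·0.3237²)·4.1667] / (0.3237·√4.1667)
   = [0.357608 + 0.495799] / 0.660753 = 1.291569
d₂ = d₁ − σ√T = 1.291569 − 0.660753 = 0.630816
N(d₁) = 0.901747,  N(d₂) = 0.735920,  e^(−rT) = 0.757674
E₀ = V₀·N(d₁) − D·e^(−rT)·N(d₂)
   = 537.9264·0.901747 − 376.1972·0.757674·0.735920 = 275.310666
B₀ = V₀ − E₀ = 537.9264 − 275.310666 = 262.615734

E0=275.3107 B0=262.6157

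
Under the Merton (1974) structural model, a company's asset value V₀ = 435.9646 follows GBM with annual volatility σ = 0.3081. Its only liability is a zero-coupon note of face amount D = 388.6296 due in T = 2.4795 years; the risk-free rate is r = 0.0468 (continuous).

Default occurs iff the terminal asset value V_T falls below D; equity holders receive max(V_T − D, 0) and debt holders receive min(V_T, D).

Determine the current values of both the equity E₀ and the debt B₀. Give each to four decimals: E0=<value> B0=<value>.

E0=128.0282 B0=307.9364

d₁ = [ln(V₀/D) + (r + σ²/2)T] / (σ√T)
   = [ln(435.9646/388.6296) + (0.0468 + 0.5·0.3081²)·2.4795] / (0.3081·√2.4795)
   = [0.114934 + 0.233725] / 0.485147 = 0.718666
d₂ = d₁ − σ√T = 0.718666 − 0.485147 = 0.233519
N(d₁) = 0.763827,  N(d₂) = 0.592321,  e^(−rT) = 0.890439
E₀ = V₀·N(d₁) − D·e^(−rT)·N(d₂)
   = 435.9646·0.763827 − 388.6296·0.890439·0.592321 = 128.028242
B₀ = V₀ − E₀ = 435.9646 − 128.028242 = 307.936358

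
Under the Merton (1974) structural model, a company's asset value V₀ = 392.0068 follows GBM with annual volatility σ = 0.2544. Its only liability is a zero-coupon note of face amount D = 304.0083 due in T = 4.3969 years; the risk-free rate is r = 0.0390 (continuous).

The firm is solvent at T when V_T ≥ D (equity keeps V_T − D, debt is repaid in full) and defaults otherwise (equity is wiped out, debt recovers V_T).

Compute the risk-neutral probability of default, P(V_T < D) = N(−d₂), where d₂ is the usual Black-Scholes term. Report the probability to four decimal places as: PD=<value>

d₁ = [ln(V₀/D) + (r + σ²/2)T] / (σ√T)
   = [ln(392.0068/304.0083) + (0.0390 + 0.5·0.2544²)·4.3969] / (0.2544·√4.3969)
   = [0.254224 + 0.313761] / 0.533446 = 1.064748
d₂ = d₁ − σ√T = 1.064748 − 0.533446 = 0.531302
risk-neutral PD = N(−d₂) = N(-0.531302) = 0.297605

PD=0.2976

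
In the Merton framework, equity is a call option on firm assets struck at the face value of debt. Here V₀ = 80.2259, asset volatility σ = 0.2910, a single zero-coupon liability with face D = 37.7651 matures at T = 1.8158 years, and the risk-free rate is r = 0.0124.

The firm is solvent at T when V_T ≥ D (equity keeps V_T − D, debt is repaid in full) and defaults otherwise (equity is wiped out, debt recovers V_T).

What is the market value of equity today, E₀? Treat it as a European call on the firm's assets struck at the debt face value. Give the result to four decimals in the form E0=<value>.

d₁ = [ln(V₀/D) + (r + σ²/2)T] / (σ√T)
   = [ln(80.2259/37.7651) + (0.0124 + 0.5·0.2910²)·1.8158] / (0.2910·√1.8158)
   = [0.753461 + 0.099398] / 0.392127 = 2.174954
d₂ = d₁ − σ√T = 2.174954 − 0.392127 = 1.782827
N(d₁) = 0.985183,  N(d₂) = 0.962693,  e^(−rT) = 0.977736
E₀ = V₀·N(d₁) − D·e^(−rT)·N(d₂)
   = 80.2259·0.985183 − 37.7651·0.977736·0.962693 = 43.490469

E0=43.4905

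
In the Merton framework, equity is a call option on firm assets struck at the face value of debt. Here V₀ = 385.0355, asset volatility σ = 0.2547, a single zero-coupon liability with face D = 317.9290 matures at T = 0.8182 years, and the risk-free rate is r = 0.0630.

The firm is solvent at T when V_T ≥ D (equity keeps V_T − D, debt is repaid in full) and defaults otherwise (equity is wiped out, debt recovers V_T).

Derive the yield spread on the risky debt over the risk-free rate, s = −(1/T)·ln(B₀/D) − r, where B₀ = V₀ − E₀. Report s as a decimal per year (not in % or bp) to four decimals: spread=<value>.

d₁ = [ln(V₀/D) + (r + σ²/2)T] / (σ√T)
   = [ln(385.0355/317.9290) + (0.0630 + 0.5·0.2547²)·0.8182] / (0.2547·√0.8182)
   = [0.191507 + 0.078086] / 0.230387 = 1.170174
d₂ = d₁ − σ√T = 1.170174 − 0.230387 = 0.939786
N(d₁) = 0.879034,  N(d₂) = 0.826336,  e^(−rT) = 0.949759
E₀ = V₀·N(d₁) − D·e^(−rT)·N(d₂)
   = 385.0355·0.879034 − 317.9290·0.949759·0.826336 = 88.942192
B₀ = V₀ − E₀ = 385.0355 − 88.942192 = 296.093308
spread = −(1/T)·ln(B₀/D) − r = −(1/0.8182)·ln(296.093308/317.9290) − 0.0630 = 0.02396340

spread=0.0240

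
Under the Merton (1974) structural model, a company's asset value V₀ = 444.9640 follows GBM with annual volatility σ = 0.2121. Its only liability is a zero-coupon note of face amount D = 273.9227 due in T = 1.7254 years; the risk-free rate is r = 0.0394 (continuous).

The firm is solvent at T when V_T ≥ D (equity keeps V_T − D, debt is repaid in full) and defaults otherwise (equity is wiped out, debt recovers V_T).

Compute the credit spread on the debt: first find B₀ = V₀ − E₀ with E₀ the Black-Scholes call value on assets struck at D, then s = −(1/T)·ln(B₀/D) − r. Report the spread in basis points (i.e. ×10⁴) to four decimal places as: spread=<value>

d₁ = [ln(V₀/D) + (r + σ²/2)T] / (σ√T)
   = [ln(444.9640/273.9227) + (0.0394 + 0.5·0.2121²)·1.7254] / (0.2121·√1.7254)
   = [0.485147 + 0.106791] / 0.278603 = 2.124666
d₂ = d₁ − σ√T = 2.124666 − 0.278603 = 1.846063
N(d₁) = 0.983193,  N(d₂) = 0.967558,  e^(−rT) = 0.934278
E₀ = V₀·N(d₁) − D·e^(−rT)·N(d₂)
   = 444.9640·0.983193 − 273.9227·0.934278·0.967558 = 189.867741
B₀ = V₀ − E₀ = 444.9640 − 189.867741 = 255.096259
spread = −(1/T)·ln(B₀/D) − r = −(1/1.7254)·ln(255.096259/273.9227) − 0.0394 = 0.00186869
in basis points: 0.00186869 × 10⁴ = 18.6869 bp

spread=18.6869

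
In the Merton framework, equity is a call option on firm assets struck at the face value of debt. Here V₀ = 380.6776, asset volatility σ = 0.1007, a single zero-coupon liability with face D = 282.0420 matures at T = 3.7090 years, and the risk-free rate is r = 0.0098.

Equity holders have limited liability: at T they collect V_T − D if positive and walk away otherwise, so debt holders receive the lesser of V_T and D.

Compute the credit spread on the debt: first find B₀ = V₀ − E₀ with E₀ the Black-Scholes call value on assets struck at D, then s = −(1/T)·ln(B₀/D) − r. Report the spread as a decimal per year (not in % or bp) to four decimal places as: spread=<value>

spread=0.0010

d₁ = [ln(V₀/D) + (r + σ²/2)T] / (σ√T)
   = [ln(380.6776/282.0420) + (0.0098 + 0.5·0.1007²)·3.7090] / (0.1007·√3.7090)
   = [0.299897 + 0.055154] / 0.193936 = 1.830764
d₂ = d₁ − σ√T = 1.830764 − 0.193936 = 1.636828
N(d₁) = 0.966432,  N(d₂) = 0.949167,  e^(−rT) = 0.964304
E₀ = V₀·N(d₁) − D·e^(−rT)·N(d₂)
   = 380.6776·0.966432 − 282.0420·0.964304·0.949167 = 109.750019
B₀ = V₀ − E₀ = 380.6776 − 109.750019 = 270.927581
spread = −(1/T)·ln(B₀/D) − r = −(1/3.7090)·ln(270.927581/282.0420) − 0.0098 = 0.00103970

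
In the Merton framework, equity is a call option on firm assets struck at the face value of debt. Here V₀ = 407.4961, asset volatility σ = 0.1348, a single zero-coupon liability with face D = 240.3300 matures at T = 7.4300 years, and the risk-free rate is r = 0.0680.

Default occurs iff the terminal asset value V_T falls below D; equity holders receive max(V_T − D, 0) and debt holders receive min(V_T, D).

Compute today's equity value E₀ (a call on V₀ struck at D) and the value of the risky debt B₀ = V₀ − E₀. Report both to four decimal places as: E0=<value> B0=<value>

E0=262.5548 B0=144.9413

d₁ = [ln(V₀/D) + (r + σ²/2)T] / (σ√T)
   = [ln(407.4961/240.3300) + (0.0680 + 0.5·0.1348²)·7.4300] / (0.1348·√7.4300)
   = [0.528018 + 0.572745] / 0.367438 = 2.995779
d₂ = d₁ − σ√T = 2.995779 − 0.367438 = 2.628341
N(d₁) = 0.998631,  N(d₂) = 0.995710,  e^(−rT) = 0.603361
E₀ = V₀·N(d₁) − D·e^(−rT)·N(d₂)
   = 407.4961·0.998631 − 240.3300·0.603361·0.995710 = 262.554754
B₀ = V₀ − E₀ = 407.4961 − 262.554754 = 144.941346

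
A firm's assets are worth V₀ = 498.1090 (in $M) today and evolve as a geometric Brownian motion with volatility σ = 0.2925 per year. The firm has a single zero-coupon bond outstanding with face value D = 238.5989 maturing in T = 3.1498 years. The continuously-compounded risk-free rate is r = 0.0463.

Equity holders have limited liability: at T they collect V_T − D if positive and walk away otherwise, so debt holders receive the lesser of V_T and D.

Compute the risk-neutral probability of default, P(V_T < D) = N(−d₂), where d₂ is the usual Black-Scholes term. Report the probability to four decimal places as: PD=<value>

d₁ = [ln(V₀/D) + (r + σ²/2)T] / (σ√T)
   = [ln(498.1090/238.5989) + (0.0463 + 0.5·0.2925²)·3.1498] / (0.2925·√3.1498)
   = [0.736035 + 0.280578] / 0.519120 = 1.958342
d₂ = d₁ − σ√T = 1.958342 − 0.519120 = 1.439222
risk-neutral PD = N(−d₂) = N(-1.439222) = 0.075044

PD=0.0750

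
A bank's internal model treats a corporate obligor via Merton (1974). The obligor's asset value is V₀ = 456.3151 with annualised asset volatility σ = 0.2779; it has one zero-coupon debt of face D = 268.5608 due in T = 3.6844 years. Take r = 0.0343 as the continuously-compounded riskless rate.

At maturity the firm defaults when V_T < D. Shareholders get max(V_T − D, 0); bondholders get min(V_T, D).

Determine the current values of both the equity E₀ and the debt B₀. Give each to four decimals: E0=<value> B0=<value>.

d₁ = [ln(V₀/D) + (r + σ²/2)T] / (σ√T)
   = [ln(456.3151/268.5608) + (0.0343 + 0.5·0.2779²)·3.6844] / (0.2779·√3.6844)
   = [0.530106 + 0.268645] / 0.533423 = 1.497406
d₂ = d₁ − σ√T = 1.497406 − 0.533423 = 0.963983
N(d₁) = 0.932856,  N(d₂) = 0.832473,  e^(−rT) = 0.881284
E₀ = V₀·N(d₁) − D·e^(−rT)·N(d₂)
   = 456.3151·0.932856 − 268.5608·0.881284·0.832473 = 228.648019
B₀ = V₀ − E₀ = 456.3151 − 228.648019 = 227.667081

E0=228.6480 B0=227.6671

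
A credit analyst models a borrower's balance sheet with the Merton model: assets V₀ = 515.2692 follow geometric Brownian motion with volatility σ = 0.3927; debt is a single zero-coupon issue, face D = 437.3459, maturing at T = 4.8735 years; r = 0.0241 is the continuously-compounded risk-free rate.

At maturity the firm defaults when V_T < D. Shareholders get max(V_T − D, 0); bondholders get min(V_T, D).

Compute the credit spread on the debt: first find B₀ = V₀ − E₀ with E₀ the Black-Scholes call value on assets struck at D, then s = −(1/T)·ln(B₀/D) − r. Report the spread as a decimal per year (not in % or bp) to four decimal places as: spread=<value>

d₁ = [ln(V₀/D) + (r + σ²/2)T] / (σ√T)
   = [ln(515.2692/437.3459) + (0.0241 + 0.5·0.3927²)·4.8735] / (0.3927·√4.8735)
   = [0.163965 + 0.493231] / 0.866925 = 0.758077
d₂ = d₁ − σ√T = 0.758077 − 0.866925 = -0.108848
N(d₁) = 0.775798,  N(d₂) = 0.456662,  e^(−rT) = 0.889184
E₀ = V₀·N(d₁) − D·e^(−rT)·N(d₂)
   = 515.2692·0.775798 − 437.3459·0.889184·0.456662 = 222.157609
B₀ = V₀ − E₀ = 515.2692 − 222.157609 = 293.111591
spread = −(1/T)·ln(B₀/D) − r = −(1/4.8735)·ln(293.111591/437.3459) − 0.0241 = 0.05801163

spread=0.0580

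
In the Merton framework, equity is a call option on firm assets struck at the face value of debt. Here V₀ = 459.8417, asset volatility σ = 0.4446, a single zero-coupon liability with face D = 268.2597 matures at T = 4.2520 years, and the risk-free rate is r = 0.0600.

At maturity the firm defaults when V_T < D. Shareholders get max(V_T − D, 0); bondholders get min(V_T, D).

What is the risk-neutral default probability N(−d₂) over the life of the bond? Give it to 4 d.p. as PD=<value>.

d₁ = [ln(V₀/D) + (r + σ²/2)T] / (σ√T)
   = [ln(459.8417/268.2597) + (0.0600 + 0.5·0.4446²)·4.2520] / (0.4446·√4.2520)
   = [0.538927 + 0.675365] / 0.916782 = 1.324515
d₂ = d₁ − σ√T = 1.324515 − 0.916782 = 0.407733
risk-neutral PD = N(−d₂) = N(-0.407733) = 0.341735

PD=0.3417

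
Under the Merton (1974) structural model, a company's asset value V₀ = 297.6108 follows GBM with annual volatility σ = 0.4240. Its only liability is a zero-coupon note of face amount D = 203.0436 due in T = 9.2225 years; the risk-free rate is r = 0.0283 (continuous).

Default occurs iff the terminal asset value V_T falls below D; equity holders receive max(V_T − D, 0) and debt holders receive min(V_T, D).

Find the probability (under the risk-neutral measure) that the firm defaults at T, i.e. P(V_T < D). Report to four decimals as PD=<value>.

PD=0.5573

d₁ = [ln(V₀/D) + (r + σ²/2)T] / (σ√T)
   = [ln(297.6108/203.0436) + (0.0283 + 0.5·0.4240²)·9.2225] / (0.4240·√9.2225)
   = [0.382366 + 1.089989] / 1.287627 = 1.143463
d₂ = d₁ − σ√T = 1.143463 − 1.287627 = -0.144164
risk-neutral PD = N(−d₂) = N(0.144164) = 0.557315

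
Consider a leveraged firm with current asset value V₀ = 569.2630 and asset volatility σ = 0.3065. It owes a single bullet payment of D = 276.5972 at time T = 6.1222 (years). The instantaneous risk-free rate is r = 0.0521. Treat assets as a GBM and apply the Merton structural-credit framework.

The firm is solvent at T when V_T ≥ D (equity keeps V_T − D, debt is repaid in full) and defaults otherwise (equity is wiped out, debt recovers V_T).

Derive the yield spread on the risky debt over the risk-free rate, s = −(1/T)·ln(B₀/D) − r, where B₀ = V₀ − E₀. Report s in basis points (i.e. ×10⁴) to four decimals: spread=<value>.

spread=79.0950

d₁ = [ln(V₀/D) + (r + σ²/2)T] / (σ√T)
   = [ln(569.2630/276.5972) + (0.0521 + 0.5·0.3065²)·6.1222] / (0.3065·√6.1222)
   = [0.721780 + 0.606533] / 0.758375 = 1.751525
d₂ = d₁ − σ√T = 1.751525 − 0.758375 = 0.993150
N(d₁) = 0.960072,  N(d₂) = 0.839681,  e^(−rT) = 0.726900
E₀ = V₀·N(d₁) − D·e^(−rT)·N(d₂)
   = 569.2630·0.960072 − 276.5972·0.726900·0.839681 = 377.708546
B₀ = V₀ − E₀ = 569.2630 − 377.708546 = 191.554454
spread = −(1/T)·ln(B₀/D) − r = −(1/6.1222)·ln(191.554454/276.5972) − 0.0521 = 0.00790950
in basis points: 0.00790950 × 10⁴ = 79.0950 bp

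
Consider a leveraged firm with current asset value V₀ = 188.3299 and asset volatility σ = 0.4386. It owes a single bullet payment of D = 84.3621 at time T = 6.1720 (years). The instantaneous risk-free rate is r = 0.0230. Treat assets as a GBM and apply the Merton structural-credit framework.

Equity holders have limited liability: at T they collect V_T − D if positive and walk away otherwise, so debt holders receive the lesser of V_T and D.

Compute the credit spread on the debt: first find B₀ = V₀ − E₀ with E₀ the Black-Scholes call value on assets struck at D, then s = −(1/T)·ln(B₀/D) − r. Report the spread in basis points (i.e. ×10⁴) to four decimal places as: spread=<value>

d₁ = [ln(V₀/D) + (r + σ²/2)T] / (σ√T)
   = [ln(188.3299/84.3621) + (0.0230 + 0.5·0.4386²)·6.1720] / (0.4386·√6.1720)
   = [0.803077 + 0.735610] / 1.089636 = 1.412110
d₂ = d₁ − σ√T = 1.412110 − 1.089636 = 0.322474
N(d₁) = 0.921041,  N(d₂) = 0.626453,  e^(−rT) = 0.867659
E₀ = V₀·N(d₁) − D·e^(−rT)·N(d₂)
   = 188.3299·0.921041 − 84.3621·0.867659·0.626453 = 127.604757
B₀ = V₀ − E₀ = 188.3299 − 127.604757 = 60.725143
spread = −(1/T)·ln(B₀/D) − r = −(1/6.1720)·ln(60.725143/84.3621) − 0.0230 = 0.03026643
in basis points: 0.03026643 × 10⁴ = 302.6643 bp

spread=302.6643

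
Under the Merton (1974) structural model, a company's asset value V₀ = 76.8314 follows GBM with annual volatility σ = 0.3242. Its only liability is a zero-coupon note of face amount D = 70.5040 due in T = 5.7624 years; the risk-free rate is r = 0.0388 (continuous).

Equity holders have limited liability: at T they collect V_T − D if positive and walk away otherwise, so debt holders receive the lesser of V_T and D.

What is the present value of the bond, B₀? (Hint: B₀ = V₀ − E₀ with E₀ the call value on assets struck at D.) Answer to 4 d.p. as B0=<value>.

B0=44.9542

d₁ = [ln(V₀/D) + (r + σ²/2)T] / (σ√T)
   = [ln(76.8314/70.5040) + (0.0388 + 0.5·0.3242²)·5.7624] / (0.3242·√5.7624)
   = [0.085944 + 0.526411] / 0.778242 = 0.786844
d₂ = d₁ − σ√T = 0.786844 − 0.778242 = 0.008602
N(d₁) = 0.784314,  N(d₂) = 0.503432,  e^(−rT) = 0.799650
E₀ = V₀·N(d₁) − D·e^(−rT)·N(d₂)
   = 76.8314·0.784314 − 70.5040·0.799650·0.503432 = 31.877164
B₀ = V₀ − E₀ = 76.8314 − 31.877164 = 44.954236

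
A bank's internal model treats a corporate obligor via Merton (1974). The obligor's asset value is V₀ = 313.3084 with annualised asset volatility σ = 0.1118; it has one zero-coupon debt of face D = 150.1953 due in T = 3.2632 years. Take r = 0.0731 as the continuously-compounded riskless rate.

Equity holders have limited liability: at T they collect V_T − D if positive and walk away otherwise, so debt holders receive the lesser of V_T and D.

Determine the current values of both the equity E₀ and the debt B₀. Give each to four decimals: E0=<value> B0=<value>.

d₁ = [ln(V₀/D) + (r + σ²/2)T] / (σ√T)
   = [ln(313.3084/150.1953) + (0.0731 + 0.5·0.1118²)·3.2632] / (0.1118·√3.2632)
   = [0.735252 + 0.258934] / 0.201959 = 4.922703
d₂ = d₁ − σ√T = 4.922703 − 0.201959 = 4.720744
N(d₁) = 1.000000,  N(d₂) = 0.999999,  e^(−rT) = 0.787777
E₀ = V₀·N(d₁) − D·e^(−rT)·N(d₂)
   = 313.3084·1.000000 − 150.1953·0.787777·0.999999 = 194.987966
B₀ = V₀ − E₀ = 313.3084 − 194.987966 = 118.320434

E0=194.9880 B0=118.3204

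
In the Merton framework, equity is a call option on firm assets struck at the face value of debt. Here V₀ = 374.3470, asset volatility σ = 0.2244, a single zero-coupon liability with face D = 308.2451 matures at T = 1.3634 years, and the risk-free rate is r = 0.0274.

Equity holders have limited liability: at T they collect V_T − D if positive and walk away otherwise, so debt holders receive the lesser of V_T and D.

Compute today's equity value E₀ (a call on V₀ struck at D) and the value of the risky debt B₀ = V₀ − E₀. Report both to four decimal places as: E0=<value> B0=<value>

E0=86.3901 B0=287.9569

d₁ = [ln(V₀/D) + (r + σ²/2)T] / (σ√T)
   = [ln(374.3470/308.2451) + (0.0274 + 0.5·0.2244²)·1.3634] / (0.2244·√1.3634)
   = [0.194288 + 0.071684] / 0.262020 = 1.015084
d₂ = d₁ − σ√T = 1.015084 − 0.262020 = 0.753064
N(d₁) = 0.844967,  N(d₂) = 0.774294,  e^(−rT) = 0.963332
E₀ = V₀·N(d₁) − D·e^(−rT)·N(d₂)
   = 374.3470·0.844967 − 308.2451·0.963332·0.774294 = 86.390127
B₀ = V₀ − E₀ = 374.3470 − 86.390127 = 287.956873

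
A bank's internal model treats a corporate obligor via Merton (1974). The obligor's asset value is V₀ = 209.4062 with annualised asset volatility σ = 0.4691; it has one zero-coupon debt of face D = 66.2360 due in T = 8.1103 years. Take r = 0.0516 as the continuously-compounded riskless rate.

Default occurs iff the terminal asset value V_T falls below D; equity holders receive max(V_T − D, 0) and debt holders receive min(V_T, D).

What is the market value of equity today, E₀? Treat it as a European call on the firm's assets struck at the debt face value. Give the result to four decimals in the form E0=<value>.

d₁ = [ln(V₀/D) + (r + σ²/2)T] / (σ√T)
   = [ln(209.4062/66.2360) + (0.0516 + 0.5·0.4691²)·8.1103] / (0.4691·√8.1103)
   = [1.151052 + 1.310847] / 1.335931 = 1.842834
d₂ = d₁ − σ√T = 1.842834 − 1.335931 = 0.506904
N(d₁) = 0.967323,  N(d₂) = 0.693889,  e^(−rT) = 0.658039
E₀ = V₀·N(d₁) − D·e^(−rT)·N(d₂)
   = 209.4062·0.967323 − 66.2360·0.658039·0.693889 = 172.319780

E0=172.3198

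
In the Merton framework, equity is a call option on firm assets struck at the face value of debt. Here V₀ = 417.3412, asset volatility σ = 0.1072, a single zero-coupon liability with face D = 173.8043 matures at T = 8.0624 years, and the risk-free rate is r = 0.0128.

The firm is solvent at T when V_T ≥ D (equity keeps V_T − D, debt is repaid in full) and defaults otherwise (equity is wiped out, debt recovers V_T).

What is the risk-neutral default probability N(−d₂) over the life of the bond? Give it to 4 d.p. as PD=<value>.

d₁ = [ln(V₀/D) + (r + σ²/2)T] / (σ√T)
   = [ln(417.3412/173.8043) + (0.0128 + 0.5·0.1072²)·8.0624] / (0.1072·√8.0624)
   = [0.875974 + 0.149525] / 0.304388 = 3.369056
d₂ = d₁ − σ√T = 3.369056 − 0.304388 = 3.064668
risk-neutral PD = N(−d₂) = N(-3.064668) = 0.001090

PD=0.0011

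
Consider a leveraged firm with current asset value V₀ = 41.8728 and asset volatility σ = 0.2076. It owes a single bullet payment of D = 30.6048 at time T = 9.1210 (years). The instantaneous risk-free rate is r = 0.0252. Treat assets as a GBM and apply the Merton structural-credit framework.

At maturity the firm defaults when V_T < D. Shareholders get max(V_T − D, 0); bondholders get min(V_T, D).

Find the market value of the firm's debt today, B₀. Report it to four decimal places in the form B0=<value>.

d₁ = [ln(V₀/D) + (r + σ²/2)T] / (σ√T)
   = [ln(41.8728/30.6048) + (0.0252 + 0.5·0.2076²)·9.1210] / (0.2076·√9.1210)
   = [0.313480 + 0.426397] / 0.626973 = 1.180077
d₂ = d₁ − σ√T = 1.180077 − 0.626973 = 0.553105
N(d₁) = 0.881015,  N(d₂) = 0.709904,  e^(−rT) = 0.794653
E₀ = V₀·N(d₁) − D·e^(−rT)·N(d₂)
   = 41.8728·0.881015 − 30.6048·0.794653·0.709904 = 19.625559
B₀ = V₀ − E₀ = 41.8728 − 19.625559 = 22.247241

B0=22.2472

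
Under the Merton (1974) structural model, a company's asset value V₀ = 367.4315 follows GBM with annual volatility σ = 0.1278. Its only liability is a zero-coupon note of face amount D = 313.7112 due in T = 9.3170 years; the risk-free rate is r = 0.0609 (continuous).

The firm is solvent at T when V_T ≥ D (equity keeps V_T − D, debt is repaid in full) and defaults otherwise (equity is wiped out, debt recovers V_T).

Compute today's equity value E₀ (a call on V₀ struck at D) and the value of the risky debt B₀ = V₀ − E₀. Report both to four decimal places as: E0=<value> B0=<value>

d₁ = [ln(V₀/D) + (r + σ²/2)T] / (σ√T)
   = [ln(367.4315/313.7112) + (0.0609 + 0.5·0.1278²)·9.3170] / (0.1278·√9.3170)
   = [0.158064 + 0.643492] / 0.390094 = 2.054778
d₂ = d₁ − σ√T = 2.054778 − 0.390094 = 1.664684
N(d₁) = 0.980050,  N(d₂) = 0.952012,  e^(−rT) = 0.566995
E₀ = V₀·N(d₁) − D·e^(−rT)·N(d₂)
   = 367.4315·0.980050 − 313.7112·0.566995·0.952012 = 190.764295
B₀ = V₀ − E₀ = 367.4315 − 190.764295 = 176.667205

E0=190.7643 B0=176.6672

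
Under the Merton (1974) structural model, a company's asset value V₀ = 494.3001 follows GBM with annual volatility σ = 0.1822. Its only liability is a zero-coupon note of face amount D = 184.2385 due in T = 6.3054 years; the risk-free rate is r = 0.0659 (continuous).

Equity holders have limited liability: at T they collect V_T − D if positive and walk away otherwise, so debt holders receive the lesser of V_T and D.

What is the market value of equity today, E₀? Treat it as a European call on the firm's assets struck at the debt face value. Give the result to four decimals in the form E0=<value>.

d₁ = [ln(V₀/D) + (r + σ²/2)T] / (σ√T)
   = [ln(494.3001/184.2385) + (0.0659 + 0.5·0.1822²)·6.3054] / (0.1822·√6.3054)
   = [0.986912 + 0.520186] / 0.457514 = 3.294099
d₂ = d₁ − σ√T = 3.294099 − 0.457514 = 2.836584
N(d₁) = 0.999506,  N(d₂) = 0.997720,  e^(−rT) = 0.659993
E₀ = V₀·N(d₁) − D·e^(−rT)·N(d₂)
   = 494.3001·0.999506 − 184.2385·0.659993·0.997720 = 372.737159

E0=372.7372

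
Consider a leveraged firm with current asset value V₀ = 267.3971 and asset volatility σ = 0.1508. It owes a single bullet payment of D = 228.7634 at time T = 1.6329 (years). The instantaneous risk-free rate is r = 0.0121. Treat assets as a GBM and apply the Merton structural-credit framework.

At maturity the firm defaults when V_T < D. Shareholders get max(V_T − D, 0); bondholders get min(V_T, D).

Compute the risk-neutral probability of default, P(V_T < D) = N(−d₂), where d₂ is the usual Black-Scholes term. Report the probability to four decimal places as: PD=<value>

d₁ = [ln(V₀/D) + (r + σ²/2)T] / (σ√T)
   = [ln(267.3971/228.7634) + (0.0121 + 0.5·0.1508²)·1.6329] / (0.1508·√1.6329)
   = [0.156047 + 0.038325] / 0.192700 = 1.008674
d₂ = d₁ − σ√T = 1.008674 − 0.192700 = 0.815974
risk-neutral PD = N(−d₂) = N(-0.815974) = 0.207257

PD=0.2073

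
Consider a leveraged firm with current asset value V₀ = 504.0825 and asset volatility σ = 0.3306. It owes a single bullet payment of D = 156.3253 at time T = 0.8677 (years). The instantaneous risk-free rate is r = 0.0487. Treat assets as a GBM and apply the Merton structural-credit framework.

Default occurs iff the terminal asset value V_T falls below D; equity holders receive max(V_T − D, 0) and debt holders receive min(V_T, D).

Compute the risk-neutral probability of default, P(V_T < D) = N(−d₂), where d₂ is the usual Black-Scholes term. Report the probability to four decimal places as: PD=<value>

d₁ = [ln(V₀/D) + (r + σ²/2)T] / (σ√T)
   = [ln(504.0825/156.3253) + (0.0487 + 0.5·0.3306²)·0.8677] / (0.3306·√0.8677)
   = [1.170801 + 0.089675] / 0.307955 = 4.093049
d₂ = d₁ − σ√T = 4.093049 − 0.307955 = 3.785094
risk-neutral PD = N(−d₂) = N(-3.785094) = 0.000077

PD=0.0001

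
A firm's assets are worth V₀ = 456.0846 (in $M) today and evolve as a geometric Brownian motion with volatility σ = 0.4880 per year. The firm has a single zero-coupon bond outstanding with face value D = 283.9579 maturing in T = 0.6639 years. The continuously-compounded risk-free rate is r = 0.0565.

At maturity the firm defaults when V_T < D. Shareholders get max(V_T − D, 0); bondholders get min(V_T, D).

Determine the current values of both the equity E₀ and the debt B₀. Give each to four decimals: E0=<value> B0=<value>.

E0=189.0775 B0=267.0071

d₁ = [ln(V₀/D) + (r + σ²/2)T] / (σ√T)
   = [ln(456.0846/283.9579) + (0.0565 + 0.5·0.4880²)·0.6639] / (0.4880·√0.6639)
   = [0.473852 + 0.116562] / 0.397623 = 1.484861
d₂ = d₁ − σ√T = 1.484861 − 0.397623 = 1.087239
N(d₁) = 0.931210,  N(d₂) = 0.861534,  e^(−rT) = 0.963184
E₀ = V₀·N(d₁) − D·e^(−rT)·N(d₂)
   = 456.0846·0.931210 − 283.9579·0.963184·0.861534 = 189.077473
B₀ = V₀ − E₀ = 456.0846 − 189.077473 = 267.007127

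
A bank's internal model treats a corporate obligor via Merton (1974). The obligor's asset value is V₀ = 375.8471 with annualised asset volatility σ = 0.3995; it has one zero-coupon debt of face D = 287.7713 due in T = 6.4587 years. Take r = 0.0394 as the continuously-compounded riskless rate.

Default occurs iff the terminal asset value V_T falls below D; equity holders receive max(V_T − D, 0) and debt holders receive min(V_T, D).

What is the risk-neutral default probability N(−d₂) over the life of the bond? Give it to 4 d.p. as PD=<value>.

d₁ = [ln(V₀/D) + (r + σ²/2)T] / (σ√T)
   = [ln(375.8471/287.7713) + (0.0394 + 0.5·0.3995²)·6.4587] / (0.3995·√6.4587)
   = [0.267016 + 0.769878] / 1.015288 = 1.021281
d₂ = d₁ − σ√T = 1.021281 − 1.015288 = 0.005992
risk-neutral PD = N(−d₂) = N(-0.005992) = 0.497609

PD=0.4976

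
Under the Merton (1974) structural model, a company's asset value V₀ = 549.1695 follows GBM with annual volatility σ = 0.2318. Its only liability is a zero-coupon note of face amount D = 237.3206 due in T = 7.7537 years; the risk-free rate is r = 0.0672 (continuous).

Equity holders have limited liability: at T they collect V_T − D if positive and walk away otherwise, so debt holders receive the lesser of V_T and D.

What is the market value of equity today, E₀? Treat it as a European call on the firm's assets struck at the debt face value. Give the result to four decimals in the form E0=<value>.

d₁ = [ln(V₀/D) + (r + σ²/2)T] / (σ√T)
   = [ln(549.1695/237.3206) + (0.0672 + 0.5·0.2318²)·7.7537] / (0.2318·√7.7537)
   = [0.838995 + 0.729357] / 0.645458 = 2.429828
d₂ = d₁ − σ√T = 2.429828 − 0.645458 = 1.784370
N(d₁) = 0.992447,  N(d₂) = 0.962818,  e^(−rT) = 0.593897
E₀ = V₀·N(d₁) − D·e^(−rT)·N(d₂)
   = 549.1695·0.992447 − 237.3206·0.593897·0.962818 = 409.318081

E0=409.3181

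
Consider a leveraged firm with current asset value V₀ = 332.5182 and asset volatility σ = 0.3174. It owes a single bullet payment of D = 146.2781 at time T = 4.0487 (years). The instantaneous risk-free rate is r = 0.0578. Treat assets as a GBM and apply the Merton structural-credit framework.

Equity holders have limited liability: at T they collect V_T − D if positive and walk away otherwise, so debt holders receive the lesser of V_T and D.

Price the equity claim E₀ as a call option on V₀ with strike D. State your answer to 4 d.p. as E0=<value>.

E0=219.2373

d₁ = [ln(V₀/D) + (r + σ²/2)T] / (σ√T)
   = [ln(332.5182/146.2781) + (0.0578 + 0.5·0.3174²)·4.0487] / (0.3174·√4.0487)
   = [0.821185 + 0.437953] / 0.638653 = 1.971554
d₂ = d₁ − σ√T = 1.971554 − 0.638653 = 1.332902
N(d₁) = 0.975670,  N(d₂) = 0.908718,  e^(−rT) = 0.791350
E₀ = V₀·N(d₁) − D·e^(−rT)·N(d₂)
   = 332.5182·0.975670 − 146.2781·0.791350·0.908718 = 219.237317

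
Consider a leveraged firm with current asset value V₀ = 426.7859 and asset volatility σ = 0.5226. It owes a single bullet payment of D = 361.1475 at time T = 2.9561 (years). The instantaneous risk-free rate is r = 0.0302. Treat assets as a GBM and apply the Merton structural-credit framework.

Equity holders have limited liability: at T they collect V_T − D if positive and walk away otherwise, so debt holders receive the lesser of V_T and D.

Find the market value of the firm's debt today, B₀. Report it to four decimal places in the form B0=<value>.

d₁ = [ln(V₀/D) + (r + σ²/2)T] / (σ√T)
   = [ln(426.7859/361.1475) + (0.0302 + 0.5·0.5226²)·2.9561] / (0.5226·√2.9561)
   = [0.166996 + 0.492946] / 0.898523 = 0.734474
d₂ = d₁ − σ√T = 0.734474 − 0.898523 = -0.164048
N(d₁) = 0.768670,  N(d₂) = 0.434847,  e^(−rT) = 0.914595
E₀ = V₀·N(d₁) − D·e^(−rT)·N(d₂)
   = 426.7859·0.768670 − 361.1475·0.914595·0.434847 = 184.426182
B₀ = V₀ − E₀ = 426.7859 − 184.426182 = 242.359718

B0=242.3597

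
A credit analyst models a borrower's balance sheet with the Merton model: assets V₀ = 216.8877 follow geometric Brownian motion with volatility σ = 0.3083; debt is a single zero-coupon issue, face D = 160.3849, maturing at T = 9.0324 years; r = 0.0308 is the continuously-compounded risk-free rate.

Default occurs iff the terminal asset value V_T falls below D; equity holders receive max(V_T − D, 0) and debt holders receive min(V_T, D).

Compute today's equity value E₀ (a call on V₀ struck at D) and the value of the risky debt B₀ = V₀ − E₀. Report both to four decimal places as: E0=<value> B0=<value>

E0=118.3882 B0=98.4995

d₁ = [ln(V₀/D) + (r + σ²/2)T] / (σ√T)
   = [ln(216.8877/160.3849) + (0.0308 + 0.5·0.3083²)·9.0324] / (0.3083·√9.0324)
   = [0.301803 + 0.707458] / 0.926563 = 1.089252
d₂ = d₁ − σ√T = 1.089252 − 0.926563 = 0.162689
N(d₁) = 0.861979,  N(d₂) = 0.564618,  e^(−rT) = 0.757147
E₀ = V₀·N(d₁) − D·e^(−rT)·N(d₂)
   = 216.8877·0.861979 − 160.3849·0.757147·0.564618 = 118.388180
B₀ = V₀ − E₀ = 216.8877 − 118.388180 = 98.499520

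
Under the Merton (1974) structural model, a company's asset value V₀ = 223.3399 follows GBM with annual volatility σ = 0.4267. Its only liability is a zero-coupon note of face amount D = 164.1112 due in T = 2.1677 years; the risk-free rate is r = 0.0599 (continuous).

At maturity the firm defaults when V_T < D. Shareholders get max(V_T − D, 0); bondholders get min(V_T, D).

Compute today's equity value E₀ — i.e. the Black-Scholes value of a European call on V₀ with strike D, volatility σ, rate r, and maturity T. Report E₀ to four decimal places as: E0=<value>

E0=94.9506

d₁ = [ln(V₀/D) + (r + σ²/2)T] / (σ√T)
   = [ln(223.3399/164.1112) + (0.0599 + 0.5·0.4267²)·2.1677] / (0.4267·√2.1677)
   = [0.308151 + 0.327185] / 0.628235 = 1.011302
d₂ = d₁ − σ√T = 1.011302 − 0.628235 = 0.383067
N(d₁) = 0.844064,  N(d₂) = 0.649165,  e^(−rT) = 0.878231
E₀ = V₀·N(d₁) − D·e^(−rT)·N(d₂)
   = 223.3399·0.844064 − 164.1112·0.878231·0.649165 = 94.950600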